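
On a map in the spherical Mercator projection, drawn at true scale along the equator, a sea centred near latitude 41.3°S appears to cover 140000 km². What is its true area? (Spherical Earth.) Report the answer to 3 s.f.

Mercator is conformal, so the point scale is isotropic: h = k = sec φ = 1/cos φ.
Areal scale = k² = sec²φ = 1/cos²(41.3°) = 1/0.7513² = 1.772.
True area = apparent / (areal scale) = 140000 / 1.772 ≈ 79000 km².

79000 km²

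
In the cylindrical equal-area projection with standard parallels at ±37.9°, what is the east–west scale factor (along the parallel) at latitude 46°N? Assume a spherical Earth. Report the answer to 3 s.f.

For cylindrical equal-area with standard parallel φ₀, h = cos φ / cos φ₀ and k = cos φ₀ / cos φ, so h·k = 1.
k = cos 37.9° / cos 46° = 0.7891/0.6947 = 1.136.

1.14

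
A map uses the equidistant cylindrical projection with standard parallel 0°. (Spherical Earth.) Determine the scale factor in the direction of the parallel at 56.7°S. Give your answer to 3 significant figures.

1.82

For the equirectangular projection with φ₀ = 0 (plate carrée), h = 1 along meridians and k = sec φ along parallels.
k = 1/cos 56.7° = 1/0.5490 = 1.821.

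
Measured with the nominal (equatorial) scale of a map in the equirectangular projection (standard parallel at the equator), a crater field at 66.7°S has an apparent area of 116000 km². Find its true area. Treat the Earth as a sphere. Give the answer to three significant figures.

In the plate carrée (x = Rλ, y = Rφ), meridians are true-scale (h = 1) and parallels are stretched by k = sec φ.
Areal scale = h·k = 1 × sec φ; at 66.7°, h = 1.000, k = 2.528, so h·k = 2.528.
True area = apparent / (areal scale) = 116000 / 2.528 ≈ 45900 km².

45900 km²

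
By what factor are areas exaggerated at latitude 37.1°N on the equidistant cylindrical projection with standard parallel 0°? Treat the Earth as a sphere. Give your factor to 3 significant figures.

1.25

In the plate carrée (x = Rλ, y = Rφ), meridians are true-scale (h = 1) and parallels are stretched by k = sec φ.
Areal scale = h·k = 1 × sec φ; at 37.1°, h = 1.000, k = 1.254, so h·k = 1.254.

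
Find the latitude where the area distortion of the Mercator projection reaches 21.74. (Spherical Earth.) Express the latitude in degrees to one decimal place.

Mercator areal scale is sec²φ.
sec²φ = 21.74  ⇒  cos²φ = 0.04600  ⇒  cos φ = 0.2145.
φ = arccos(0.2145) ≈ 77.6°.

77.6°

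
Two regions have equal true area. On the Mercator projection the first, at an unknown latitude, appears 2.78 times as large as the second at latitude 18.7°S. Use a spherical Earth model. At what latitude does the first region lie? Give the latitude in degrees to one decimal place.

For equal true areas on Mercator, apparent areas scale as sec²φ, so the ratio is cos²φ₂ / cos²φ₁.
cos²φ₂ / cos²φ₁ = 2.78  ⇒  cos φ₁ = cos 18.7° / √2.78 = 0.9472/1.667 = 0.5681.
φ₁ = arccos(0.5681) ≈ 55.4°.

55.4°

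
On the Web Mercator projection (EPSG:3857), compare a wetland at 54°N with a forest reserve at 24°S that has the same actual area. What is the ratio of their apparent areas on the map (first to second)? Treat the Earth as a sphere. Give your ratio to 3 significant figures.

2.42

On Mercator, area is exaggerated by sec²φ = 1/cos²φ.
At 54°: sec²(54°) = 1/0.5878² = 2.894.
At 24°: sec²(24°) = 1/0.9135² = 1.198.
Ratio = 2.894/1.198 = cos²(24°)/cos²(54°) ≈ 2.42.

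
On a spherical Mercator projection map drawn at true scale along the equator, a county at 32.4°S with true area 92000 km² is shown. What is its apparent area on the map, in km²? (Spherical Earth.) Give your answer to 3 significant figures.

For Mercator, h = k = sec φ (a conformal cylindrical projection has a single point scale, 1/cos φ).
Areal scale = k² = sec²φ = 1/cos²(32.4°) = 1/0.8443² = 1.403.
Apparent area = 92000 × 1.403 ≈ 129000 km².

129000 km²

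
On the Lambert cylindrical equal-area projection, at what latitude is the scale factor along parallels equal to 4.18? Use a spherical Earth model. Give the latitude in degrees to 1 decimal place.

The Lambert cylindrical equal-area projection is the cylindrical equal-area projection with its standard parallel at the equator (φ₀ = 0). A cylindrical equal-area projection with standard parallel φ₀ has meridian scale h = cos φ / cos φ₀ and parallel scale k = cos φ₀ / cos φ (so areas are preserved, h·k = 1).
k = cos φ₀ / cos φ = 4.18  ⇒  cos φ = cos 0° / 4.18 = 0.2392.
φ = arccos(0.2392) ≈ 76.2°.

76.2°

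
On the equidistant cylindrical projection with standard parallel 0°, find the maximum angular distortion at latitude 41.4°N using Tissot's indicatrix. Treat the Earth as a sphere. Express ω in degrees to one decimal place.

16.4°

In the plate carrée (x = Rλ, y = Rφ), meridians are true-scale (h = 1) and parallels are stretched by k = sec φ.
At 41.4°: h = 1.000, k = 1.333; principal scales a = 1.333, b = 1.000.
sin(ω/2) = (a − b)/(a + b) = 0.3331/2.333 = 0.1428, so ω = 2 arcsin(0.1428) ≈ 16.4°.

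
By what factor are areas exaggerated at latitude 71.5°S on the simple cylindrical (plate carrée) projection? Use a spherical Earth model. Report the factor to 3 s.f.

3.15

Plate carrée maps x = Rλ, y = Rφ. The meridian scale is h = 1 and the parallel scale is k = 1/cos φ = sec φ.
Areal scale = h·k = 1 × sec φ; at 71.5°, h = 1.000, k = 3.152, so h·k = 3.152.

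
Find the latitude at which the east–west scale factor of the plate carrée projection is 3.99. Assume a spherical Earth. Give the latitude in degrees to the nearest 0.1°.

Plate carrée: h = 1, k = sec φ along parallels.
sec φ = 3.99  ⇒  cos φ = 0.2506  ⇒  φ ≈ 75.5°.

75.5°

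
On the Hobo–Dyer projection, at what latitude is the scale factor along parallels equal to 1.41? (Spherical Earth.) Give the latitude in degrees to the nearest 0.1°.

55.8°

The Hobo–Dyer projection is cylindrical equal-area with φ₀ = 37.5°. Cylindrical equal-area (φ₀ = 37.5°): h = cos φ / cos 37.5° along meridians, k = cos 37.5° / cos φ along parallels; h·k = 1.
k = cos φ₀ / cos φ = 1.41  ⇒  cos φ = cos 37.5° / 1.41 = 0.5627.
φ = arccos(0.5627) ≈ 55.8°.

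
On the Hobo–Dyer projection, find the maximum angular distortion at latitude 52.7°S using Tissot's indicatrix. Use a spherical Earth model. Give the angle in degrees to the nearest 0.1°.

30.5°

Hobo–Dyer is a cylindrical equal-area projection with standard parallels at ±37.5°. A cylindrical equal-area projection with standard parallel φ₀ has meridian scale h = cos φ / cos φ₀ and parallel scale k = cos φ₀ / cos φ (so areas are preserved, h·k = 1).
At 52.7°: h = 0.7638, k = 1.309; principal scales a = 1.309, b = 0.7638.
sin(ω/2) = (a − b)/(a + b) = 0.5454/2.073 = 0.2631, so ω = 2 arcsin(0.2631) ≈ 30.5°.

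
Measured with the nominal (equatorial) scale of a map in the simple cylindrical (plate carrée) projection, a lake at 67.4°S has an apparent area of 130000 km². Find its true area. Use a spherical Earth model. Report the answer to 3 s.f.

For the equirectangular projection with φ₀ = 0 (plate carrée), h = 1 along meridians and k = sec φ along parallels.
Areal scale = h·k = 1 × sec φ; at 67.4°, h = 1.000, k = 2.602, so h·k = 2.602.
True area = apparent / (areal scale) = 130000 / 2.602 ≈ 50000 km².

50000 km²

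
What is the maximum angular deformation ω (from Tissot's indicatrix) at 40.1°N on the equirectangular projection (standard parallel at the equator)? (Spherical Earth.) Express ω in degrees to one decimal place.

15.3°

In the plate carrée (x = Rλ, y = Rφ), meridians are true-scale (h = 1) and parallels are stretched by k = sec φ.
At 40.1°: h = 1.000, k = 1.307; principal scales a = 1.307, b = 1.000.
sin(ω/2) = (a − b)/(a + b) = 0.3073/2.307 = 0.1332, so ω = 2 arcsin(0.1332) ≈ 15.3°.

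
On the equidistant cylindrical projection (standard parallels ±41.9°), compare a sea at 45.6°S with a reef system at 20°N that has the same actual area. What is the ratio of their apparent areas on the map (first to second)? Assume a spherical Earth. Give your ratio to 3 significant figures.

With standard parallel φ₀ = 41.9°, the equirectangular projection gives x = Rλ cos φ₀, y = Rφ, so h = 1 and k = cos 41.9° / cos φ.
Areal scale at 45.6°: h·k = 1.000 × 1.064 = 1.064.
Areal scale at 20°: h·k = 1.000 × 0.7921 = 0.7921.
Ratio = 1.064/0.7921 ≈ 1.34.

1.34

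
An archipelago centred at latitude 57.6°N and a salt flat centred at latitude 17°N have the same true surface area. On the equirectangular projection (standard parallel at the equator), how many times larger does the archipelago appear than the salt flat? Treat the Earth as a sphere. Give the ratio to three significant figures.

For the equirectangular projection with φ₀ = 0 (plate carrée), h = 1 along meridians and k = sec φ along parallels.
Areal scale at 57.6°: h·k = 1.000 × 1.866 = 1.866.
Areal scale at 17°: h·k = 1.000 × 1.046 = 1.046.
Ratio = 1.866/1.046 ≈ 1.78.

1.78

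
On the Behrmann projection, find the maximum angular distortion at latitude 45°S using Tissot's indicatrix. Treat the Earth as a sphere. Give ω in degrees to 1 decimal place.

Behrmann is a cylindrical equal-area projection with standard parallels at ±30°. Cylindrical equal-area (φ₀ = 30°): h = cos φ / cos 30° along meridians, k = cos 30° / cos φ along parallels; h·k = 1.
At 45°: h = 0.8165, k = 1.225; principal scales a = 1.225, b = 0.8165.
sin(ω/2) = (a − b)/(a + b) = 0.4082/2.041 = 0.2000, so ω = 2 arcsin(0.2000) ≈ 23.1°.

23.1°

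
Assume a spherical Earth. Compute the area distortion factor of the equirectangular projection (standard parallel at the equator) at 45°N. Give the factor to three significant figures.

1.41

Plate carrée maps x = Rλ, y = Rφ. The meridian scale is h = 1 and the parallel scale is k = 1/cos φ = sec φ.
Areal scale = h·k = 1 × sec φ; at 45°, h = 1.000, k = 1.414, so h·k = 1.414.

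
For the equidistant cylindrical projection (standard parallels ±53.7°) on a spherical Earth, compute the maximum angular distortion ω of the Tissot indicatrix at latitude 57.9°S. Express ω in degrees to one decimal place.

In the equirectangular projection with standard parallel φ₀ = 53.7° (x = Rλ cos φ₀, y = Rφ), meridians are true-scale (h = 1) and the parallel scale is k = cos φ₀ / cos φ.
At 57.9°: h = 1.000, k = 1.114; principal scales a = 1.114, b = 1.000.
sin(ω/2) = (a − b)/(a + b) = 0.1141/2.114 = 0.05396, so ω = 2 arcsin(0.05396) ≈ 6.2°.

6.2°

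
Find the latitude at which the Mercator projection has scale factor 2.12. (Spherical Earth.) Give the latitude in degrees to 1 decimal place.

Mercator scale is k = sec φ = 1/cos φ.
1/cos φ = 2.12  ⇒  cos φ = 0.4717  ⇒  φ = arccos(0.4717) ≈ 61.9°.

61.9°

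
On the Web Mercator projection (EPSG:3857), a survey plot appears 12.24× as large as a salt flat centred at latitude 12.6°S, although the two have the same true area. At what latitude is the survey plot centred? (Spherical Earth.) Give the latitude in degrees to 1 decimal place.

For equal true areas on Mercator, apparent areas scale as sec²φ, so the ratio is cos²φ₂ / cos²φ₁.
cos²φ₂ / cos²φ₁ = 12.24  ⇒  cos φ₁ = cos 12.6° / √12.24 = 0.9759/3.499 = 0.2789.
φ₁ = arccos(0.2789) ≈ 73.8°.

73.8°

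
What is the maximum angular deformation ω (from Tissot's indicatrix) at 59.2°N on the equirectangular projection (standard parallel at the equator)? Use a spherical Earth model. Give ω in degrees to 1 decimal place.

37.7°

In the plate carrée (x = Rλ, y = Rφ), meridians are true-scale (h = 1) and parallels are stretched by k = sec φ.
At 59.2°: h = 1.000, k = 1.953; principal scales a = 1.953, b = 1.000.
sin(ω/2) = (a − b)/(a + b) = 0.9530/2.953 = 0.3227, so ω = 2 arcsin(0.3227) ≈ 37.7°.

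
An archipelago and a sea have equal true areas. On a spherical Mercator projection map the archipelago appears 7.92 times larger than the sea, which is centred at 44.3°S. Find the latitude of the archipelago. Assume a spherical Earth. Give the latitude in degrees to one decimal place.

75.3°

For equal true areas on Mercator, apparent areas scale as sec²φ, so the ratio is cos²φ₂ / cos²φ₁.
cos²φ₂ / cos²φ₁ = 7.92  ⇒  cos φ₁ = cos 44.3° / √7.92 = 0.7157/2.814 = 0.2543.
φ₁ = arccos(0.2543) ≈ 75.3°.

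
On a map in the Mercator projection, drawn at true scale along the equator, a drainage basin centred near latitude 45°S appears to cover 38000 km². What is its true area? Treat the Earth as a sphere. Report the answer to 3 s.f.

Mercator is conformal, so the point scale is isotropic: h = k = sec φ = 1/cos φ.
Areal scale = k² = sec²φ = 1/cos²(45°) = 1/0.7071² = 2.000.
True area = apparent / (areal scale) = 38000 / 2.000 ≈ 19000 km².

19000 km²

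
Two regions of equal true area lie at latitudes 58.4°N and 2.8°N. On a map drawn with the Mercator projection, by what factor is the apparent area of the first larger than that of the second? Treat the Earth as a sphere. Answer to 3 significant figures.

Mercator is conformal with k = sec φ, so areal scale = k² = sec²φ.
At 58.4°: sec²(58.4°) = 1/0.5240² = 3.642.
At 2.8°: sec²(2.8°) = 1/0.9988² = 1.002.
Ratio = 3.642/1.002 = cos²(2.8°)/cos²(58.4°) ≈ 3.63.

3.63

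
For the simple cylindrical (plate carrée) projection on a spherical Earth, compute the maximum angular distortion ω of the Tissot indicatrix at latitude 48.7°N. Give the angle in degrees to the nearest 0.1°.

23.6°

For the equirectangular projection with φ₀ = 0 (plate carrée), h = 1 along meridians and k = sec φ along parallels.
At 48.7°: h = 1.000, k = 1.515; principal scales a = 1.515, b = 1.000.
sin(ω/2) = (a − b)/(a + b) = 0.5151/2.515 = 0.2048, so ω = 2 arcsin(0.2048) ≈ 23.6°.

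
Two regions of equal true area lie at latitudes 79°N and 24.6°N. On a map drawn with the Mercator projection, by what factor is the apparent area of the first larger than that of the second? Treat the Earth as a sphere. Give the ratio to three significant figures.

22.7

Mercator areal scale is sec²φ.
At 79°: sec²(79°) = 1/0.1908² = 27.47.
At 24.6°: sec²(24.6°) = 1/0.9092² = 1.210.
Ratio = 27.47/1.210 = cos²(24.6°)/cos²(79°) ≈ 22.7.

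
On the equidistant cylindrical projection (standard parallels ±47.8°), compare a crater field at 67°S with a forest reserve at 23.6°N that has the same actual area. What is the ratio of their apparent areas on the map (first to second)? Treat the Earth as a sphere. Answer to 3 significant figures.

2.35

In the equirectangular projection with standard parallel φ₀ = 47.8° (x = Rλ cos φ₀, y = Rφ), meridians are true-scale (h = 1) and the parallel scale is k = cos φ₀ / cos φ.
Areal scale at 67°: h·k = 1.000 × 1.719 = 1.719.
Areal scale at 23.6°: h·k = 1.000 × 0.7330 = 0.7330.
Ratio = 1.719/0.7330 ≈ 2.35.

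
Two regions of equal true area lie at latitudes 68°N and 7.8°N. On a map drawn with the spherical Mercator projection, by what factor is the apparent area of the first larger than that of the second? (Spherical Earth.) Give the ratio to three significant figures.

6.99

Mercator areal scale is sec²φ.
At 68°: sec²(68°) = 1/0.3746² = 7.126.
At 7.8°: sec²(7.8°) = 1/0.9907² = 1.019.
Ratio = 7.126/1.019 = cos²(7.8°)/cos²(68°) ≈ 6.99.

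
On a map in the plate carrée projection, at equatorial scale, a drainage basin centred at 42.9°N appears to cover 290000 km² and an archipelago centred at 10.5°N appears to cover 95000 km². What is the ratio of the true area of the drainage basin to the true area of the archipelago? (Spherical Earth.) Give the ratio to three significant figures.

Plate carrée has h = 1 and k = sec φ, giving areal scale sec φ; true area = (apparent area) · cos φ.
True area of drainage basin: 290000 × cos(42.9°) = 290000 × 0.7325 = 212400 km².
True area of archipelago: 95000 × cos(10.5°) = 95000 × 0.9833 = 93410 km².
Ratio = 212400 / 93410 ≈ 2.27.

2.27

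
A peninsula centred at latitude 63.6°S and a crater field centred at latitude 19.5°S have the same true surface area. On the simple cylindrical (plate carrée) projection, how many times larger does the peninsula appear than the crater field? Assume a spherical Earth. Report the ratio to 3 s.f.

2.12

In the plate carrée (x = Rλ, y = Rφ), meridians are true-scale (h = 1) and parallels are stretched by k = sec φ.
Areal scale at 63.6°: h·k = 1.000 × 2.249 = 2.249.
Areal scale at 19.5°: h·k = 1.000 × 1.061 = 1.061.
Ratio = 2.249/1.061 ≈ 2.12.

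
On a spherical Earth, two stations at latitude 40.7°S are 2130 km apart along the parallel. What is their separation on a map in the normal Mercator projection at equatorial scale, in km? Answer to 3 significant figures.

2810 km

Mercator is conformal, so the point scale is isotropic: h = k = sec φ = 1/cos φ.
Along the parallel, k = sec 40.7° = 1/0.7581 = 1.319.
Map distance = 2130 × 1.319 ≈ 2810 km.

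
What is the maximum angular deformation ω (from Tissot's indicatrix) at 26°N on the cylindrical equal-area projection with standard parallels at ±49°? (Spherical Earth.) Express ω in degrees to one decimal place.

35.5°

For cylindrical equal-area with standard parallel φ₀, h = cos φ / cos φ₀ and k = cos φ₀ / cos φ, so h·k = 1.
At 26°: h = 1.370, k = 0.7299; principal scales a = 1.370, b = 0.7299.
sin(ω/2) = (a − b)/(a + b) = 0.6401/2.100 = 0.3048, so ω = 2 arcsin(0.3048) ≈ 35.5°.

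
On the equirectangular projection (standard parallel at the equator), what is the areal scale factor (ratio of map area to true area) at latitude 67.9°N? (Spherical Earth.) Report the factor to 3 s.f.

Plate carrée maps x = Rλ, y = Rφ. The meridian scale is h = 1 and the parallel scale is k = 1/cos φ = sec φ.
Areal scale = h·k = 1 × sec φ; at 67.9°, h = 1.000, k = 2.658, so h·k = 2.658.

2.66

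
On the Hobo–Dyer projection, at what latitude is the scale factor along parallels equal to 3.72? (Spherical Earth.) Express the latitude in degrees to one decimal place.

The Hobo–Dyer projection is cylindrical equal-area with φ₀ = 37.5°. Cylindrical equal-area (φ₀ = 37.5°): h = cos φ / cos 37.5° along meridians, k = cos 37.5° / cos φ along parallels; h·k = 1.
k = cos φ₀ / cos φ = 3.72  ⇒  cos φ = cos 37.5° / 3.72 = 0.2133.
φ = arccos(0.2133) ≈ 77.7°.

77.7°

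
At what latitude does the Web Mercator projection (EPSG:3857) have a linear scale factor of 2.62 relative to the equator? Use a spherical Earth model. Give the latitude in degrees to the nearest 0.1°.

Mercator scale is k = sec φ = 1/cos φ.
1/cos φ = 2.62  ⇒  cos φ = 0.3817  ⇒  φ = arccos(0.3817) ≈ 67.6°.

67.6°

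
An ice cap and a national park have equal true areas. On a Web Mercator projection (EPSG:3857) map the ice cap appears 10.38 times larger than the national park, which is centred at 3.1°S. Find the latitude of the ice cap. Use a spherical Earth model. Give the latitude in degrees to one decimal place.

71.9°

On Mercator, (apparent₁)/(apparent₂) = sec²φ₁ / sec²φ₂ when true areas are equal.
cos²φ₂ / cos²φ₁ = 10.38  ⇒  cos φ₁ = cos 3.1° / √10.38 = 0.9985/3.222 = 0.3099.
φ₁ = arccos(0.3099) ≈ 71.9°.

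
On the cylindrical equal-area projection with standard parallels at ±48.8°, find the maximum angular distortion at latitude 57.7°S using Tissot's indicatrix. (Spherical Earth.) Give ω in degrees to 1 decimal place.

23.8°

For cylindrical equal-area with standard parallel φ₀, h = cos φ / cos φ₀ and k = cos φ₀ / cos φ, so h·k = 1.
At 57.7°: h = 0.8112, k = 1.233; principal scales a = 1.233, b = 0.8112.
sin(ω/2) = (a − b)/(a + b) = 0.4215/2.044 = 0.2062, so ω = 2 arcsin(0.2062) ≈ 23.8°.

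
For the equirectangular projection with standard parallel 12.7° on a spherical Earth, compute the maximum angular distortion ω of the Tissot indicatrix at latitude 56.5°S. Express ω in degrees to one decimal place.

32.2°

In the equirectangular projection with standard parallel φ₀ = 12.7° (x = Rλ cos φ₀, y = Rφ), meridians are true-scale (h = 1) and the parallel scale is k = cos φ₀ / cos φ.
At 56.5°: h = 1.000, k = 1.767; principal scales a = 1.767, b = 1.000.
sin(ω/2) = (a − b)/(a + b) = 0.7675/2.767 = 0.2773, so ω = 2 arcsin(0.2773) ≈ 32.2°.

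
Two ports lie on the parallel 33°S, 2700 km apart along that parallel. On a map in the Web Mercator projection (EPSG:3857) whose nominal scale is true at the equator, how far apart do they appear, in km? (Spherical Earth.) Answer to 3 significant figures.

3220 km

The Mercator projection is conformal; its linear scale factor is the same in every direction and equals sec φ = 1/cos φ.
Along the parallel, k = sec 33° = 1/0.8387 = 1.192.
Map distance = 2700 × 1.192 ≈ 3220 km.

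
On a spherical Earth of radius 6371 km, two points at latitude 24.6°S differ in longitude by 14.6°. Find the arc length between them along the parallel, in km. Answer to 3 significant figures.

1480 km

Arc length along a parallel = R cos φ · Δλ (with Δλ in radians).
= 6371 × cos 24.6° × (14.6° × π/180) = 6371 × 0.9092 × 0.2548 ≈ 1480 km.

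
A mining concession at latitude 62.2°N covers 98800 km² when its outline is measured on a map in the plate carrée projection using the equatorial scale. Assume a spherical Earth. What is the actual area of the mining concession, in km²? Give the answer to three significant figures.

46100 km²

Plate carrée maps x = Rλ, y = Rφ. The meridian scale is h = 1 and the parallel scale is k = 1/cos φ = sec φ.
Areal scale = h·k = 1 × sec φ; at 62.2°, h = 1.000, k = 2.144, so h·k = 2.144.
True area = apparent / (areal scale) = 98800 / 2.144 ≈ 46100 km².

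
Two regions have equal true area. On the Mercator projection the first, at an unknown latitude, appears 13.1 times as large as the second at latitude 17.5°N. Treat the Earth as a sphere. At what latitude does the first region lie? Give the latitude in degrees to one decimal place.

74.7°

Mercator areal scale is sec²φ, so apparent-area ratio = sec²φ₁ / sec²φ₂ = cos²φ₂ / cos²φ₁.
cos²φ₂ / cos²φ₁ = 13.1  ⇒  cos φ₁ = cos 17.5° / √13.1 = 0.9537/3.619 = 0.2635.
φ₁ = arccos(0.2635) ≈ 74.7°.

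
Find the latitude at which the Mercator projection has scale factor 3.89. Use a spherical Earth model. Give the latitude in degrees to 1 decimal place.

Mercator scale is k = sec φ = 1/cos φ.
1/cos φ = 3.89  ⇒  cos φ = 0.2571  ⇒  φ = arccos(0.2571) ≈ 75.1°.

75.1°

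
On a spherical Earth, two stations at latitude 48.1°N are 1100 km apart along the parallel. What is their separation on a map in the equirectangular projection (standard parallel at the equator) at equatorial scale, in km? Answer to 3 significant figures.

1650 km

For the equirectangular projection with φ₀ = 0 (plate carrée), h = 1 along meridians and k = sec φ along parallels.
Along the parallel, k = sec 48.1° = 1/0.6678 = 1.497.
Map distance = 1100 × 1.497 ≈ 1650 km.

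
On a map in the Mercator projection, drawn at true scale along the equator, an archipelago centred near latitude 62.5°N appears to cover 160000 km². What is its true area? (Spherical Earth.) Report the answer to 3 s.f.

34100 km²

For Mercator, h = k = sec φ (a conformal cylindrical projection has a single point scale, 1/cos φ).
Areal scale = k² = sec²φ = 1/cos²(62.5°) = 1/0.4617² = 4.690.
True area = apparent / (areal scale) = 160000 / 4.690 ≈ 34100 km².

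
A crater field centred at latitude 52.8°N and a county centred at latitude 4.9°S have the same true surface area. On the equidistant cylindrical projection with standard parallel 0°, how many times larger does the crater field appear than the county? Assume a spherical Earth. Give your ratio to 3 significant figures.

1.65

In the plate carrée (x = Rλ, y = Rφ), meridians are true-scale (h = 1) and parallels are stretched by k = sec φ.
Areal scale at 52.8°: h·k = 1.000 × 1.654 = 1.654.
Areal scale at 4.9°: h·k = 1.000 × 1.004 = 1.004.
Ratio = 1.654/1.004 ≈ 1.65.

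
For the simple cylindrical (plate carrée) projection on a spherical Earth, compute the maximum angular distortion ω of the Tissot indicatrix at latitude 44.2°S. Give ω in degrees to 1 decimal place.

19.0°

In the plate carrée (x = Rλ, y = Rφ), meridians are true-scale (h = 1) and parallels are stretched by k = sec φ.
At 44.2°: h = 1.000, k = 1.395; principal scales a = 1.395, b = 1.000.
sin(ω/2) = (a − b)/(a + b) = 0.3949/2.395 = 0.1649, so ω = 2 arcsin(0.1649) ≈ 19.0°.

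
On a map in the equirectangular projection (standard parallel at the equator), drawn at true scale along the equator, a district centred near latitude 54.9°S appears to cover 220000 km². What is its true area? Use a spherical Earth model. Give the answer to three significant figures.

127000 km²

Plate carrée maps x = Rλ, y = Rφ. The meridian scale is h = 1 and the parallel scale is k = 1/cos φ = sec φ.
Areal scale = h·k = 1 × sec φ; at 54.9°, h = 1.000, k = 1.739, so h·k = 1.739.
True area = apparent / (areal scale) = 220000 / 1.739 ≈ 127000 km².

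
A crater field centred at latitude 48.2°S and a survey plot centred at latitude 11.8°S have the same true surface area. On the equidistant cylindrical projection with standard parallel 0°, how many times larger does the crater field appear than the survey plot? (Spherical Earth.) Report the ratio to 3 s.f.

1.47

In the plate carrée (x = Rλ, y = Rφ), meridians are true-scale (h = 1) and parallels are stretched by k = sec φ.
Areal scale at 48.2°: h·k = 1.000 × 1.500 = 1.500.
Areal scale at 11.8°: h·k = 1.000 × 1.022 = 1.022.
Ratio = 1.500/1.022 ≈ 1.47.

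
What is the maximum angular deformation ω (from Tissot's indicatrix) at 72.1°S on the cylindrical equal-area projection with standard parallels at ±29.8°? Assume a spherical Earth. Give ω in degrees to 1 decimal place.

102.0°

Cylindrical equal-area (φ₀ = 29.8°): h = cos φ / cos 29.8° along meridians, k = cos 29.8° / cos φ along parallels; h·k = 1.
At 72.1°: h = 0.3542, k = 2.823; principal scales a = 2.823, b = 0.3542.
sin(ω/2) = (a − b)/(a + b) = 2.469/3.178 = 0.7771, so ω = 2 arcsin(0.7771) ≈ 102.0°.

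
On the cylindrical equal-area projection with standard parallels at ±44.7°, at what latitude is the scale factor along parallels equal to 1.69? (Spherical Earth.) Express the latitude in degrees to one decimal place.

For cylindrical equal-area with standard parallel φ₀, h = cos φ / cos φ₀ and k = cos φ₀ / cos φ, so h·k = 1.
k = cos φ₀ / cos φ = 1.69  ⇒  cos φ = cos 44.7° / 1.69 = 0.4206.
φ = arccos(0.4206) ≈ 65.1°.

65.1°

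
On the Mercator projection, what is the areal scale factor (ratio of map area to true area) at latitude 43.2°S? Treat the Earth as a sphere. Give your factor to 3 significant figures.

1.88

For Mercator, h = k = sec φ (a conformal cylindrical projection has a single point scale, 1/cos φ).
Areal scale = k² = sec²φ = 1/cos²(43.2°) = 1/0.7290² = 1.882.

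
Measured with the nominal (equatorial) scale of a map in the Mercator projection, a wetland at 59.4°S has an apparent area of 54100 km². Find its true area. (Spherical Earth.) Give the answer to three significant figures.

14000 km²

Mercator is conformal, so the point scale is isotropic: h = k = sec φ = 1/cos φ.
Areal scale = k² = sec²φ = 1/cos²(59.4°) = 1/0.5090² = 3.859.
True area = apparent / (areal scale) = 54100 / 3.859 ≈ 14000 km².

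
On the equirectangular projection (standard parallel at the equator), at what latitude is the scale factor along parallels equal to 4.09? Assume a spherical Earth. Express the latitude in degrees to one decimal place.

Plate carrée: h = 1, k = sec φ along parallels.
sec φ = 4.09  ⇒  cos φ = 0.2445  ⇒  φ ≈ 75.8°.

75.8°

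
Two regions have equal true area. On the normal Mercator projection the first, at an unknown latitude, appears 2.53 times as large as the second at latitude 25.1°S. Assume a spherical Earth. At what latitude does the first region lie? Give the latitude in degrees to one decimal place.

For equal true areas on Mercator, apparent areas scale as sec²φ, so the ratio is cos²φ₂ / cos²φ₁.
cos²φ₂ / cos²φ₁ = 2.53  ⇒  cos φ₁ = cos 25.1° / √2.53 = 0.9056/1.591 = 0.5693.
φ₁ = arccos(0.5693) ≈ 55.3°.

55.3°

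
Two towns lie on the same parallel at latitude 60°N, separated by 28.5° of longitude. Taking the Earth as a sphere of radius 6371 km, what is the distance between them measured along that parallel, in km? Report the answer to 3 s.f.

Arc length along a parallel = R cos φ · Δλ (with Δλ in radians).
= 6371 × cos 60° × (28.5° × π/180) = 6371 × 0.5000 × 0.4974 ≈ 1580 km.

1580 km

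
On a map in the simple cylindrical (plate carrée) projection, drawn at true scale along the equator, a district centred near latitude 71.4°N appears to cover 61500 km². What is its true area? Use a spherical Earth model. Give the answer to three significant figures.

For the equirectangular projection with φ₀ = 0 (plate carrée), h = 1 along meridians and k = sec φ along parallels.
Areal scale = h·k = 1 × sec φ; at 71.4°, h = 1.000, k = 3.135, so h·k = 3.135.
True area = apparent / (areal scale) = 61500 / 3.135 ≈ 19600 km².

19600 km²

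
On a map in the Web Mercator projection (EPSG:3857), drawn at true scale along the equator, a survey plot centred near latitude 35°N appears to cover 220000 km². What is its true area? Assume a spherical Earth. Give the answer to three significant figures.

Mercator is conformal, so the point scale is isotropic: h = k = sec φ = 1/cos φ.
Areal scale = k² = sec²φ = 1/cos²(35°) = 1/0.8192² = 1.490.
True area = apparent / (areal scale) = 220000 / 1.490 ≈ 148000 km².

148000 km²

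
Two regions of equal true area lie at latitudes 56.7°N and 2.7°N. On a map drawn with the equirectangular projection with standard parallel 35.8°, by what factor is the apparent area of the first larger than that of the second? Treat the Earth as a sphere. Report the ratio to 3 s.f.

The equidistant cylindrical projection with φ₀ = 35.8° has h = 1 (meridians true) and k = cos φ₀ / cos φ along parallels.
Areal scale at 56.7°: h·k = 1.000 × 1.477 = 1.477.
Areal scale at 2.7°: h·k = 1.000 × 0.8120 = 0.8120.
Ratio = 1.477/0.8120 ≈ 1.82.

1.82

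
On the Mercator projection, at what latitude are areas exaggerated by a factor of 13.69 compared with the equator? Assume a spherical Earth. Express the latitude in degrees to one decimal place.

74.3°

Mercator areal scale is sec²φ.
sec²φ = 13.69  ⇒  cos²φ = 0.07305  ⇒  cos φ = 0.2703.
φ = arccos(0.2703) ≈ 74.3°.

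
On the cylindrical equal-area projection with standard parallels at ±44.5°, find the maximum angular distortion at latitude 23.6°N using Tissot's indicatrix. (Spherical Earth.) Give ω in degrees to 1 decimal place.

28.4°

For cylindrical equal-area with standard parallel φ₀, h = cos φ / cos φ₀ and k = cos φ₀ / cos φ, so h·k = 1.
At 23.6°: h = 1.285, k = 0.7783; principal scales a = 1.285, b = 0.7783.
sin(ω/2) = (a − b)/(a + b) = 0.5064/2.063 = 0.2455, so ω = 2 arcsin(0.2455) ≈ 28.4°.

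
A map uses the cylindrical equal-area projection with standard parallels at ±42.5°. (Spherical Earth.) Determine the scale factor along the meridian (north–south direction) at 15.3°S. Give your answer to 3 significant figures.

1.31

A cylindrical equal-area projection with standard parallel φ₀ has meridian scale h = cos φ / cos φ₀ and parallel scale k = cos φ₀ / cos φ (so areas are preserved, h·k = 1).
h = cos 15.3° / cos 42.5° = 0.9646/0.7373 = 1.308.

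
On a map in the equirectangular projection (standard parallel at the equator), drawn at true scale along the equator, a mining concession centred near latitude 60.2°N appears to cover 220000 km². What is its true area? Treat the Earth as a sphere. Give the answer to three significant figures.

109000 km²

Plate carrée maps x = Rλ, y = Rφ. The meridian scale is h = 1 and the parallel scale is k = 1/cos φ = sec φ.
Areal scale = h·k = 1 × sec φ; at 60.2°, h = 1.000, k = 2.012, so h·k = 2.012.
True area = apparent / (areal scale) = 220000 / 2.012 ≈ 109000 km².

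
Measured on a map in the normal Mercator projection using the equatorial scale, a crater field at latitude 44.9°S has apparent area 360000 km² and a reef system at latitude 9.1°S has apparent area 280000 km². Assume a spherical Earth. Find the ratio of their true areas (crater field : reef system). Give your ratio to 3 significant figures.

Since Mercator area scale is 1/cos²φ, the true area equals the apparent area multiplied by cos²φ.
True area of crater field: 360000 × cos²(44.9°) = 360000 × 0.5017 = 180600 km².
True area of reef system: 280000 × cos²(9.1°) = 280000 × 0.9750 = 273000 km².
Ratio = 180600 / 273000 ≈ 0.662.

0.662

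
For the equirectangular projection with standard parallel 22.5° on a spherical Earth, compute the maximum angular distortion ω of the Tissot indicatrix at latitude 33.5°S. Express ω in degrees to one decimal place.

5.9°

With standard parallel φ₀ = 22.5°, the equirectangular projection gives x = Rλ cos φ₀, y = Rφ, so h = 1 and k = cos 22.5° / cos φ.
At 33.5°: h = 1.000, k = 1.108; principal scales a = 1.108, b = 1.000.
sin(ω/2) = (a − b)/(a + b) = 0.1079/2.108 = 0.05120, so ω = 2 arcsin(0.05120) ≈ 5.9°.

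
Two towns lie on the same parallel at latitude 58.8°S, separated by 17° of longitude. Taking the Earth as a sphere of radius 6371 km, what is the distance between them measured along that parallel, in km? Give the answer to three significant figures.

979 km

Arc length along a parallel = R cos φ · Δλ (with Δλ in radians).
= 6371 × cos 58.8° × (17° × π/180) = 6371 × 0.5180 × 0.2967 ≈ 979 km.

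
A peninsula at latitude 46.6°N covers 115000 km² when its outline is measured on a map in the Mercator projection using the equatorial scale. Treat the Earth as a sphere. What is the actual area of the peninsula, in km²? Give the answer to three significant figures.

54300 km²

The Mercator projection is conformal; its linear scale factor is the same in every direction and equals sec φ = 1/cos φ.
Areal scale = k² = sec²φ = 1/cos²(46.6°) = 1/0.6871² = 2.118.
True area = apparent / (areal scale) = 115000 / 2.118 ≈ 54300 km².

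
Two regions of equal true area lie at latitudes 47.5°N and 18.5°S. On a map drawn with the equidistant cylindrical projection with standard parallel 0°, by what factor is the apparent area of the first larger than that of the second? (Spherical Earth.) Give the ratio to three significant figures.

In the plate carrée (x = Rλ, y = Rφ), meridians are true-scale (h = 1) and parallels are stretched by k = sec φ.
Areal scale at 47.5°: h·k = 1.000 × 1.480 = 1.480.
Areal scale at 18.5°: h·k = 1.000 × 1.054 = 1.054.
Ratio = 1.480/1.054 ≈ 1.40.

1.40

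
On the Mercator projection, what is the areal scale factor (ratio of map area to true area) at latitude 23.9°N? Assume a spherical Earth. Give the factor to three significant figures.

1.20

For Mercator, h = k = sec φ (a conformal cylindrical projection has a single point scale, 1/cos φ).
Areal scale = k² = sec²φ = 1/cos²(23.9°) = 1/0.9143² = 1.196.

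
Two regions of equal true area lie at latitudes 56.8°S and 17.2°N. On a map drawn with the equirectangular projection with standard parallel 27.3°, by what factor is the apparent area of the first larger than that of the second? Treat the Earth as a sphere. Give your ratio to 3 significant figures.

With standard parallel φ₀ = 27.3°, the equirectangular projection gives x = Rλ cos φ₀, y = Rφ, so h = 1 and k = cos 27.3° / cos φ.
Areal scale at 56.8°: h·k = 1.000 × 1.623 = 1.623.
Areal scale at 17.2°: h·k = 1.000 × 0.9302 = 0.9302.
Ratio = 1.623/0.9302 ≈ 1.74.

1.74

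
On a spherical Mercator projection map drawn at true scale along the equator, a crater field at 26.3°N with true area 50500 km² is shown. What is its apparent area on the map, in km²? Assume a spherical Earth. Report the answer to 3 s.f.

62800 km²

The Mercator projection is conformal; its linear scale factor is the same in every direction and equals sec φ = 1/cos φ.
Areal scale = k² = sec²φ = 1/cos²(26.3°) = 1/0.8965² = 1.244.
Apparent area = 50500 × 1.244 ≈ 62800 km².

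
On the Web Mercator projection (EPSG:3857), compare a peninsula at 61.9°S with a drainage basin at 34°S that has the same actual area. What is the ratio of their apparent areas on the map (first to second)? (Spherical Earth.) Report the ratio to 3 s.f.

Mercator areal scale is sec²φ.
At 61.9°: sec²(61.9°) = 1/0.4710² = 4.508.
At 34°: sec²(34°) = 1/0.8290² = 1.455.
Ratio = 4.508/1.455 = cos²(34°)/cos²(61.9°) ≈ 3.10.

3.10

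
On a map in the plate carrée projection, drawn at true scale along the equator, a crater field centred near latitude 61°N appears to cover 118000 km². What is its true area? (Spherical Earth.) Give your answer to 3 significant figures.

For the equirectangular projection with φ₀ = 0 (plate carrée), h = 1 along meridians and k = sec φ along parallels.
Areal scale = h·k = 1 × sec φ; at 61°, h = 1.000, k = 2.063, so h·k = 2.063.
True area = apparent / (areal scale) = 118000 / 2.063 ≈ 57200 km².

57200 km²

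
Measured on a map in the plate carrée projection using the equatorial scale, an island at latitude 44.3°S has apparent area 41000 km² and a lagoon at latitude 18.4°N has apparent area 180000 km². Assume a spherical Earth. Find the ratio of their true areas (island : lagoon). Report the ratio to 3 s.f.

On the plate carrée, areal scale = h·k = 1 × sec φ, so true area = apparent × cos φ.
True area of island: 41000 × cos(44.3°) = 41000 × 0.7157 = 29340 km².
True area of lagoon: 180000 × cos(18.4°) = 180000 × 0.9489 = 170800 km².
Ratio = 29340 / 170800 ≈ 0.172.

0.172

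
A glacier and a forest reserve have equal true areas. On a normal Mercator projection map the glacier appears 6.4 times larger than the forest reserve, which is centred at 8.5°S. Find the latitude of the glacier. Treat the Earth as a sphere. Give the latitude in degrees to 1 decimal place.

67.0°

Mercator areal scale is sec²φ, so apparent-area ratio = sec²φ₁ / sec²φ₂ = cos²φ₂ / cos²φ₁.
cos²φ₂ / cos²φ₁ = 6.4  ⇒  cos φ₁ = cos 8.5° / √6.4 = 0.9890/2.530 = 0.3909.
φ₁ = arccos(0.3909) ≈ 67.0°.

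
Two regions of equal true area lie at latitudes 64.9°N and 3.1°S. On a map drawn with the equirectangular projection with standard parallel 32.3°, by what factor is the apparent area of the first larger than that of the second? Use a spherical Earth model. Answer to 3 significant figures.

2.35

In the equirectangular projection with standard parallel φ₀ = 32.3° (x = Rλ cos φ₀, y = Rφ), meridians are true-scale (h = 1) and the parallel scale is k = cos φ₀ / cos φ.
Areal scale at 64.9°: h·k = 1.000 × 1.993 = 1.993.
Areal scale at 3.1°: h·k = 1.000 × 0.8465 = 0.8465.
Ratio = 1.993/0.8465 ≈ 2.35.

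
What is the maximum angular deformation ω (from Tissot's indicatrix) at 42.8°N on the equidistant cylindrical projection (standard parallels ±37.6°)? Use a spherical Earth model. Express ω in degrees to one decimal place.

4.4°

The equidistant cylindrical projection with φ₀ = 37.6° has h = 1 (meridians true) and k = cos φ₀ / cos φ along parallels.
At 42.8°: h = 1.000, k = 1.080; principal scales a = 1.080, b = 1.000.
sin(ω/2) = (a − b)/(a + b) = 0.07981/2.080 = 0.03837, so ω = 2 arcsin(0.03837) ≈ 4.4°.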